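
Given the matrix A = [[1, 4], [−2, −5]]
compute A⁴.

tr A = −4 and det A = 3, so the characteristic polynomial is λ² − (−4)λ + (3) with roots −3 and −1.
Eigenvectors give P = [[1, −2], [−1, 1]] with P⁻¹ = [[−1, −2], [−1, −1]], and A = P·diag(−3, −1)·P⁻¹.
Then A⁴ = P·diag(81, 1)·P⁻¹ = [[81, −2], [−81, 1]] · [[−1, −2], [−1, −1]] = [[−79, −160], [80, 161]].

[[−79, −160], [80, 161]]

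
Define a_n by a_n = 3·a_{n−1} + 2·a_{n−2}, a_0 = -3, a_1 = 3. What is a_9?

29415

With companion matrix C = [[3, 2], [1, 0]], [a_n, a_{n−1}]ᵀ = C·[a_{n−1}, a_{n−2}]ᵀ, so [a_9, a_8]ᵀ = C^8·[a_1, a_0]ᵀ.
C^8 = [[22363, 12558], [6279, 3526]], giving [a_9, a_8]ᵀ = [[29415], [8259]].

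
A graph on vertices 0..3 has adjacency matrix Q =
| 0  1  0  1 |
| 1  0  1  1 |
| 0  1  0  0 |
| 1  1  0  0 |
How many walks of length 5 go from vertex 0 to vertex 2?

6

The number of length-5 walks from vertex 0 to vertex 2 is entry (0,2) of Q⁵, where Q is the adjacency matrix.
Q² = [[2, 1, 1, 1], [1, 3, 0, 1], [1, 0, 1, 1], [1, 1, 1, 2]]
Q³ = [[2, 4, 1, 3], [4, 2, 3, 4], [1, 3, 0, 1], [3, 4, 1, 2]]
Q⁴ = [[7, 6, 4, 6], [6, 11, 2, 6], [4, 2, 3, 4], [6, 6, 4, 7]]
Q⁵ = [[12, 17, 6, 13], [17, 14, 11, 17], [6, 11, 2, 6], [13, 17, 6, 12]]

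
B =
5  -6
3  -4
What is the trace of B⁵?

tr B = 1 and det B = -2, so the characteristic polynomial is λ² − (1)λ + (-2) with roots 2 and -1.
Eigenvectors give P = [[2, -1], [1, -1]] with P⁻¹ = [[1, -1], [1, -2]], and B = P·diag(2, -1)·P⁻¹.
Then B⁵ = P·diag(32, -1)·P⁻¹ = [[64, 1], [32, 1]] · [[1, -1], [1, -2]] = [[65, -66], [33, -34]].

31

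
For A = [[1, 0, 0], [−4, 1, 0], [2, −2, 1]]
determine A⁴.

A = I + N where N = [[0, 0, 0], [−4, 0, 0], [2, −2, 0]] is strictly lower-triangular, so N³ = 0.
(I + N)⁴ = I + 4·N + 6·N² = [[1, 0, 0], [−16, 1, 0], [56, −8, 1]].

[[1, 0, 0], [−16, 1, 0], [56, −8, 1]]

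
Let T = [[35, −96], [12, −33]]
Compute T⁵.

tr T = 2 and det T = −3, so the characteristic polynomial is λ² − (2)λ + (−3) with roots −1 and 3.
Eigenvectors give P = [[8, 3], [3, 1]] with P⁻¹ = [[−1, 3], [3, −8]], and T = P·diag(−1, 3)·P⁻¹.
Then T⁵ = P·diag(−1, 243)·P⁻¹ = [[−8, 729], [−3, 243]] · [[−1, 3], [3, −8]] = [[2195, −5856], [732, −1953]].

[[2195, −5856], [732, −1953]]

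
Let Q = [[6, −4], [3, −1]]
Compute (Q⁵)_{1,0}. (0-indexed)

633

tr Q = 5 and det Q = 6, so the characteristic polynomial is λ² − (5)λ + (6) with roots 3 and 2.
Eigenvectors give P = [[4, 1], [3, 1]] with P⁻¹ = [[1, −1], [−3, 4]], and Q = P·diag(3, 2)·P⁻¹.
Then Q⁵ = P·diag(243, 32)·P⁻¹ = [[972, 32], [729, 32]] · [[1, −1], [−3, 4]] = [[876, −844], [633, −601]].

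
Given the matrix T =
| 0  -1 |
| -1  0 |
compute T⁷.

[[0, -1], [-1, 0]]

T² = I (check: tr T = 0 and det T = -1), so T⁷ = T since 7 is odd.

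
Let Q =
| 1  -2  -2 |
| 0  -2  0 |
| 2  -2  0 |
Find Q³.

Q² = [[-3, 6, -2], [0, 4, 0], [2, 0, -4]]
Q³ = [[-7, -2, 6], [0, -8, 0], [-6, 4, -4]]

[[-7, -2, 6], [0, -8, 0], [-6, 4, -4]]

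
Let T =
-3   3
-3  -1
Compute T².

[[0, -12], [12, -8]]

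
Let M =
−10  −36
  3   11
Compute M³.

tr M = 1 and det M = −2, so the characteristic polynomial is λ² − (1)λ + (−2) with roots −1 and 2.
Eigenvectors give P = [[4, −3], [−1, 1]] with P⁻¹ = [[1, 3], [1, 4]], and M = P·diag(−1, 2)·P⁻¹.
Then M³ = P·diag(−1, 8)·P⁻¹ = [[−4, −24], [1, 8]] · [[1, 3], [1, 4]] = [[−28, −108], [9, 35]].

[[−28, −108], [9, 35]]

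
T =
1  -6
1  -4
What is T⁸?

[[-509, 1530], [-255, 766]]

tr T = -3 and det T = 2, so the characteristic polynomial is λ² − (-3)λ + (2) with roots -2 and -1.
Eigenvectors give P = [[2, 3], [1, 1]] with P⁻¹ = [[-1, 3], [1, -2]], and T = P·diag(-2, -1)·P⁻¹.
Then T⁸ = P·diag(256, 1)·P⁻¹ = [[512, 3], [256, 1]] · [[-1, 3], [1, -2]] = [[-509, 1530], [-255, 766]].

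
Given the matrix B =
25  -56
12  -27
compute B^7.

tr B = -2 and det B = -3, so the characteristic polynomial is λ² − (-2)λ + (-3) with roots -3 and 1.
Eigenvectors give P = [[-2, -7], [-1, -3]] with P⁻¹ = [[3, -7], [-1, 2]], and B = P·diag(-3, 1)·P⁻¹.
Then B^7 = P·diag(-2187, 1)·P⁻¹ = [[4374, -7], [2187, -3]] · [[3, -7], [-1, 2]] = [[13129, -30632], [6564, -15315]].

[[13129, -30632], [6564, -15315]]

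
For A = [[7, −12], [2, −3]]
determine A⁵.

tr A = 4 and det A = 3, so the characteristic polynomial is λ² − (4)λ + (3) with roots 3 and 1.
Eigenvectors give P = [[3, −2], [1, −1]] with P⁻¹ = [[1, −2], [1, −3]], and A = P·diag(3, 1)·P⁻¹.
Then A⁵ = P·diag(243, 1)·P⁻¹ = [[729, −2], [243, −1]] · [[1, −2], [1, −3]] = [[727, −1452], [242, −483]].

[[727, −1452], [242, −483]]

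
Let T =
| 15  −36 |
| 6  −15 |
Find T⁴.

tr T = 0 and det T = −9, so the characteristic polynomial is λ² − (0)λ + (−9) with roots −3 and 3.
Eigenvectors give P = [[2, −3], [1, −1]] with P⁻¹ = [[−1, 3], [−1, 2]], and T = P·diag(−3, 3)·P⁻¹.
Then T⁴ = P·diag(81, 81)·P⁻¹ = [[162, −243], [81, −81]] · [[−1, 3], [−1, 2]] = [[81, 0], [0, 81]].

[[81, 0], [0, 81]]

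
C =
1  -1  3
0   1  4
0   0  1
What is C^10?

C = I + N where N = [[0, -1, 3], [0, 0, 4], [0, 0, 0]] is strictly upper-triangular, so N^3 = 0.
(I + N)^10 = I + 10·N + 45·N^2 = [[1, -10, -150], [0, 1, 40], [0, 0, 1]].

[[1, -10, -150], [0, 1, 40], [0, 0, 1]]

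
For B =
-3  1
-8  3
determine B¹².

B² = I (check: tr B = 0 and det B = -1), so B¹² = I since 12 is even.

[[1, 0], [0, 1]]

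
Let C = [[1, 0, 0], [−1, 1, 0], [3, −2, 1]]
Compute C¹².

C = I + N where N = [[0, 0, 0], [−1, 0, 0], [3, −2, 0]] is strictly lower-triangular, so N³ = 0.
(I + N)¹² = I + 12·N + 66·N² = [[1, 0, 0], [−12, 1, 0], [168, −24, 1]].

[[1, 0, 0], [−12, 1, 0], [168, −24, 1]]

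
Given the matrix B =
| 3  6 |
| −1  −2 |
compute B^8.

[[3, 6], [−1, −2]]

B² = B (a projection; rank 1, trace 1), so B^8 = B.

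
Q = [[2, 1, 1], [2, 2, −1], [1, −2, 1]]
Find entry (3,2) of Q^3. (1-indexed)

Q^2 = [[7, 2, 2], [7, 8, −1], [−1, −5, 4]]
Q^3 = [[20, 7, 7], [29, 25, −2], [−8, −19, 8]]

−19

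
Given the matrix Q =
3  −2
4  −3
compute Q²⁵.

[[3, −2], [4, −3]]

Q² = I (check: tr Q = 0 and det Q = −1), so Q²⁵ = Q since 25 is odd.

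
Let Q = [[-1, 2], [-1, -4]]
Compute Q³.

[[11, 38], [-19, -46]]

Q² = [[-1, -10], [5, 14]]
Q³ = [[11, 38], [-19, -46]]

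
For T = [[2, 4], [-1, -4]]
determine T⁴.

T² = [[0, -8], [2, 12]]
T³ = [[8, 32], [-8, -40]]
T⁴ = [[-16, -96], [24, 128]]

[[-16, -96], [24, 128]]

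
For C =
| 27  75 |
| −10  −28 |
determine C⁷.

tr C = −1 and det C = −6, so the characteristic polynomial is λ² − (−1)λ + (−6) with roots 2 and −3.
Eigenvectors give P = [[−3, −5], [1, 2]] with P⁻¹ = [[−2, −5], [1, 3]], and C = P·diag(2, −3)·P⁻¹.
Then C⁷ = P·diag(128, −2187)·P⁻¹ = [[−384, 10935], [128, −4374]] · [[−2, −5], [1, 3]] = [[11703, 34725], [−4630, −13762]].

[[11703, 34725], [−4630, −13762]]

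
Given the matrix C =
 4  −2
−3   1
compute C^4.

[[634, −290], [−435, 199]]

C^2 = [[22, −10], [−15, 7]]
C^3 = [[118, −54], [−81, 37]]
C^4 = [[634, −290], [−435, 199]]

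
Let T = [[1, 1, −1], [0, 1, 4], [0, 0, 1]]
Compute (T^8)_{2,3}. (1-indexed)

T = I + N where N = [[0, 1, −1], [0, 0, 4], [0, 0, 0]] is strictly upper-triangular, so N^3 = 0.
(I + N)^8 = I + 8·N + 28·N^2 = [[1, 8, 104], [0, 1, 32], [0, 0, 1]].

32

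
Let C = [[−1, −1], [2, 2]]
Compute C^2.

C² = C (a projection; rank 1, trace 1), so C^2 = C.

[[−1, −1], [2, 2]]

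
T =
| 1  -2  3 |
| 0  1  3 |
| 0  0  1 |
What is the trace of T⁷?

3

T = I + N where N = [[0, -2, 3], [0, 0, 3], [0, 0, 0]] is strictly upper-triangular, so N³ = 0.
(I + N)⁷ = I + 7·N + 21·N² = [[1, -14, -105], [0, 1, 21], [0, 0, 1]].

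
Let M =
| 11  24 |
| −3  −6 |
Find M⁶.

[[6049, 15960], [−1995, −5256]]

tr M = 5 and det M = 6, so the characteristic polynomial is λ² − (5)λ + (6) with roots 3 and 2.
Eigenvectors give P = [[−3, −8], [1, 3]] with P⁻¹ = [[−3, −8], [1, 3]], and M = P·diag(3, 2)·P⁻¹.
Then M⁶ = P·diag(729, 64)·P⁻¹ = [[−2187, −512], [729, 192]] · [[−3, −8], [1, 3]] = [[6049, 15960], [−1995, −5256]].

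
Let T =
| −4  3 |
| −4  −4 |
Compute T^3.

T^2 = [[4, −24], [32, 4]]
T^3 = [[80, 108], [−144, 80]]

[[80, 108], [−144, 80]]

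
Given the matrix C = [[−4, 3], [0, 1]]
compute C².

[[16, −9], [0, 1]]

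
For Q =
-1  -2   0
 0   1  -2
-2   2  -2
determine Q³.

[[-9, 6, -8], [-8, -7, 2], [-6, -10, -4]]

Q² = [[1, 0, 4], [4, -3, 2], [6, 2, 0]]
Q³ = [[-9, 6, -8], [-8, -7, 2], [-6, -10, -4]]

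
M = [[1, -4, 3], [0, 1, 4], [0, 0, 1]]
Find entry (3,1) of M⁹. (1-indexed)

M = I + N where N = [[0, -4, 3], [0, 0, 4], [0, 0, 0]] is strictly upper-triangular, so N³ = 0.
(I + N)⁹ = I + 9·N + 36·N² = [[1, -36, -549], [0, 1, 36], [0, 0, 1]].

0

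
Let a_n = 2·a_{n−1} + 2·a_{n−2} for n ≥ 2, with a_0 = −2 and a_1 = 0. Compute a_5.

With companion matrix Q = [[2, 2], [1, 0]], [a_n, a_{n−1}]ᵀ = Q·[a_{n−1}, a_{n−2}]ᵀ, so [a_5, a_4]ᵀ = Q⁴·[a_1, a_0]ᵀ.
Q⁴ = [[44, 32], [16, 12]], giving [a_5, a_4]ᵀ = [[−64], [−24]].

−64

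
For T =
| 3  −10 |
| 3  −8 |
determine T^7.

[[10167, −20590], [6177, −12482]]

tr T = −5 and det T = 6, so the characteristic polynomial is λ² − (−5)λ + (6) with roots −2 and −3.
Eigenvectors give P = [[2, 5], [1, 3]] with P⁻¹ = [[3, −5], [−1, 2]], and T = P·diag(−2, −3)·P⁻¹.
Then T^7 = P·diag(−128, −2187)·P⁻¹ = [[−256, −10935], [−128, −6561]] · [[3, −5], [−1, 2]] = [[10167, −20590], [6177, −12482]].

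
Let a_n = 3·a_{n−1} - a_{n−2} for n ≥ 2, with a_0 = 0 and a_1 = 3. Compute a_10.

With companion matrix T = [[3, -1], [1, 0]], [a_n, a_{n−1}]ᵀ = T·[a_{n−1}, a_{n−2}]ᵀ, so [a_10, a_9]ᵀ = T^9·[a_1, a_0]ᵀ.
T^9 = [[6765, -2584], [2584, -987]], giving [a_10, a_9]ᵀ = [[20295], [7752]].

20295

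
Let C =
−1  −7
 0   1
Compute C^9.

C² = I (check: tr C = 0 and det C = −1), so C^9 = C since 9 is odd.

[[−1, −7], [0, 1]]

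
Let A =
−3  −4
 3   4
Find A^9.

[[−3, −4], [3, 4]]

A² = A (a projection; rank 1, trace 1), so A^9 = A.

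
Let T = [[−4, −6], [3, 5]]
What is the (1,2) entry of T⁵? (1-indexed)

tr T = 1 and det T = −2, so the characteristic polynomial is λ² − (1)λ + (−2) with roots −1 and 2.
Eigenvectors give P = [[−2, 1], [1, −1]] with P⁻¹ = [[−1, −1], [−1, −2]], and T = P·diag(−1, 2)·P⁻¹.
Then T⁵ = P·diag(−1, 32)·P⁻¹ = [[2, 32], [−1, −32]] · [[−1, −1], [−1, −2]] = [[−34, −66], [33, 65]].

−66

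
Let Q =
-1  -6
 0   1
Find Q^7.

Q² = I (check: tr Q = 0 and det Q = -1), so Q^7 = Q since 7 is odd.

[[-1, -6], [0, 1]]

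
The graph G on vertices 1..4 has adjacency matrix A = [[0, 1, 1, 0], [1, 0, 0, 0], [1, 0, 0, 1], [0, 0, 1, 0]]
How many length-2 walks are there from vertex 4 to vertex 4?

1

The number of length-2 walks from vertex 4 to vertex 4 is entry (4,4) of A², where A is the adjacency matrix.
A² = [[2, 0, 0, 1], [0, 1, 1, 0], [0, 1, 2, 0], [1, 0, 0, 1]]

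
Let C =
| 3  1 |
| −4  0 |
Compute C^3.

C^2 = [[5, 3], [−12, −4]]
C^3 = [[3, 5], [−20, −12]]

[[3, 5], [−20, −12]]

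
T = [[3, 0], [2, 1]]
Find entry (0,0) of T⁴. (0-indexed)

tr T = 4 and det T = 3, so the characteristic polynomial is λ² − (4)λ + (3) with roots 3 and 1.
Eigenvectors give P = [[−1, 0], [−1, −1]] with P⁻¹ = [[−1, 0], [1, −1]], and T = P·diag(3, 1)·P⁻¹.
Then T⁴ = P·diag(81, 1)·P⁻¹ = [[−81, 0], [−81, −1]] · [[−1, 0], [1, −1]] = [[81, 0], [80, 1]].

81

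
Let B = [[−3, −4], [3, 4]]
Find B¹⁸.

[[−3, −4], [3, 4]]

B² = B (a projection; rank 1, trace 1), so B¹⁸ = B.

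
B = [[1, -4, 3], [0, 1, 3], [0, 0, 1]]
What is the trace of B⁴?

3

B = I + N where N = [[0, -4, 3], [0, 0, 3], [0, 0, 0]] is strictly upper-triangular, so N³ = 0.
(I + N)⁴ = I + 4·N + 6·N² = [[1, -16, -60], [0, 1, 12], [0, 0, 1]].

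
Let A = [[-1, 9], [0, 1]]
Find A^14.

[[1, 0], [0, 1]]

A² = I (check: tr A = 0 and det A = -1), so A^14 = I since 14 is even.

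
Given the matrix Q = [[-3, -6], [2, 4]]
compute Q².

[[-3, -6], [2, 4]]

Q² = Q (a projection; rank 1, trace 1), so Q² = Q.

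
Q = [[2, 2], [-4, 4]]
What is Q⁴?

[[-272, 48], [-96, -224]]

Q² = [[-4, 12], [-24, 8]]
Q³ = [[-56, 40], [-80, -16]]
Q⁴ = [[-272, 48], [-96, -224]]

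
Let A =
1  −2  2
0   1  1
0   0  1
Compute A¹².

[[1, −24, −108], [0, 1, 12], [0, 0, 1]]

A = I + N where N = [[0, −2, 2], [0, 0, 1], [0, 0, 0]] is strictly upper-triangular, so N³ = 0.
(I + N)¹² = I + 12·N + 66·N² = [[1, −24, −108], [0, 1, 12], [0, 0, 1]].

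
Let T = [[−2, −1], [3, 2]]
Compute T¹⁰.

[[1, 0], [0, 1]]

T² = I (check: tr T = 0 and det T = −1), so T¹⁰ = I since 10 is even.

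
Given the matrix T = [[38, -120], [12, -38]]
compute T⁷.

tr T = 0 and det T = -4, so the characteristic polynomial is λ² − (0)λ + (-4) with roots 2 and -2.
Eigenvectors give P = [[10, 3], [3, 1]] with P⁻¹ = [[1, -3], [-3, 10]], and T = P·diag(2, -2)·P⁻¹.
Then T⁷ = P·diag(128, -128)·P⁻¹ = [[1280, -384], [384, -128]] · [[1, -3], [-3, 10]] = [[2432, -7680], [768, -2432]].

[[2432, -7680], [768, -2432]]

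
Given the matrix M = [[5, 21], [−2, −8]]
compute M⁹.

tr M = −3 and det M = 2, so the characteristic polynomial is λ² − (−3)λ + (2) with roots −1 and −2.
Eigenvectors give P = [[7, −3], [−2, 1]] with P⁻¹ = [[1, 3], [2, 7]], and M = P·diag(−1, −2)·P⁻¹.
Then M⁹ = P·diag(−1, −512)·P⁻¹ = [[−7, 1536], [2, −512]] · [[1, 3], [2, 7]] = [[3065, 10731], [−1022, −3578]].

[[3065, 10731], [−1022, −3578]]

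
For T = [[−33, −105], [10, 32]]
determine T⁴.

[[471, 1365], [−130, −374]]

tr T = −1 and det T = −6, so the characteristic polynomial is λ² − (−1)λ + (−6) with roots 2 and −3.
Eigenvectors give P = [[3, 7], [−1, −2]] with P⁻¹ = [[−2, −7], [1, 3]], and T = P·diag(2, −3)·P⁻¹.
Then T⁴ = P·diag(16, 81)·P⁻¹ = [[48, 567], [−16, −162]] · [[−2, −7], [1, 3]] = [[471, 1365], [−130, −374]].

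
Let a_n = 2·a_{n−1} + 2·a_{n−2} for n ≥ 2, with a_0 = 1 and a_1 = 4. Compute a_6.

With companion matrix M = [[2, 2], [1, 0]], [a_n, a_{n−1}]ᵀ = M·[a_{n−1}, a_{n−2}]ᵀ, so [a_6, a_5]ᵀ = M⁵·[a_1, a_0]ᵀ.
M⁵ = [[120, 88], [44, 32]], giving [a_6, a_5]ᵀ = [[568], [208]].

568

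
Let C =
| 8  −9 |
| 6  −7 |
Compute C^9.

[[1538, −1539], [1026, −1027]]

tr C = 1 and det C = −2, so the characteristic polynomial is λ² − (1)λ + (−2) with roots −1 and 2.
Eigenvectors give P = [[1, 3], [1, 2]] with P⁻¹ = [[−2, 3], [1, −1]], and C = P·diag(−1, 2)·P⁻¹.
Then C^9 = P·diag(−1, 512)·P⁻¹ = [[−1, 1536], [−1, 1024]] · [[−2, 3], [1, −1]] = [[1538, −1539], [1026, −1027]].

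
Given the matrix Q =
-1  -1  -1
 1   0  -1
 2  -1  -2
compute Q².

[[-2, 2, 4], [-3, 0, 1], [-7, 0, 3]]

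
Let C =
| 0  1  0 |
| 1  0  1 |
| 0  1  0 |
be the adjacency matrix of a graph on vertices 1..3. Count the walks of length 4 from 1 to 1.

2

The number of length-4 walks from vertex 1 to vertex 1 is entry (1,1) of C⁴, where C is the adjacency matrix.
C² = [[1, 0, 1], [0, 2, 0], [1, 0, 1]]
C³ = [[0, 2, 0], [2, 0, 2], [0, 2, 0]]
C⁴ = [[2, 0, 2], [0, 4, 0], [2, 0, 2]]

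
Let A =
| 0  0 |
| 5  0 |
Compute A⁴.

A is strictly triangular, hence nilpotent: A² = 0, so A⁴ = 0.

[[0, 0], [0, 0]]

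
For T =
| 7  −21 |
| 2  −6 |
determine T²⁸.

[[7, −21], [2, −6]]

T² = T (a projection; rank 1, trace 1), so T²⁸ = T.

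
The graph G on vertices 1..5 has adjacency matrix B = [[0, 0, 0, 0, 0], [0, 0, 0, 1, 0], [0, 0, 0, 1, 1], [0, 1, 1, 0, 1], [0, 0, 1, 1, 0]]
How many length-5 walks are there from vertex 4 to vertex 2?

11

The number of length-5 walks from vertex 4 to vertex 2 is entry (4,2) of B⁵, where B is the adjacency matrix.
B² = [[0, 0, 0, 0, 0], [0, 1, 1, 0, 1], [0, 1, 2, 1, 1], [0, 0, 1, 3, 1], [0, 1, 1, 1, 2]]
B³ = [[0, 0, 0, 0, 0], [0, 0, 1, 3, 1], [0, 1, 2, 4, 3], [0, 3, 4, 2, 4], [0, 1, 3, 4, 2]]
B⁴ = [[0, 0, 0, 0, 0], [0, 3, 4, 2, 4], [0, 4, 7, 6, 6], [0, 2, 6, 11, 6], [0, 4, 6, 6, 7]]
B⁵ = [[0, 0, 0, 0, 0], [0, 2, 6, 11, 6], [0, 6, 12, 17, 13], [0, 11, 17, 14, 17], [0, 6, 13, 17, 12]]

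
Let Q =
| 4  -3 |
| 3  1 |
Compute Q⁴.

Q² = [[7, -15], [15, -8]]
Q³ = [[-17, -36], [36, -53]]
Q⁴ = [[-176, 15], [-15, -161]]

[[-176, 15], [-15, -161]]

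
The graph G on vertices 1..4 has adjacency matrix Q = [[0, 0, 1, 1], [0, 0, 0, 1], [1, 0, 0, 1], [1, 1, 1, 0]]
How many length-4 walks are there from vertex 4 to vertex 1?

6

The number of length-4 walks from vertex 4 to vertex 1 is entry (4,1) of Q⁴, where Q is the adjacency matrix.
Q² = [[2, 1, 1, 1], [1, 1, 1, 0], [1, 1, 2, 1], [1, 0, 1, 3]]
Q³ = [[2, 1, 3, 4], [1, 0, 1, 3], [3, 1, 2, 4], [4, 3, 4, 2]]
Q⁴ = [[7, 4, 6, 6], [4, 3, 4, 2], [6, 4, 7, 6], [6, 2, 6, 11]]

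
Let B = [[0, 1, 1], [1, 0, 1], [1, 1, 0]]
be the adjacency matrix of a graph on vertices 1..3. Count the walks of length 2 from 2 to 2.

2

The number of length-2 walks from vertex 2 to vertex 2 is entry (2,2) of B², where B is the adjacency matrix.
B² = [[2, 1, 1], [1, 2, 1], [1, 1, 2]]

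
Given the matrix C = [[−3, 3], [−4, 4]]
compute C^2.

[[−3, 3], [−4, 4]]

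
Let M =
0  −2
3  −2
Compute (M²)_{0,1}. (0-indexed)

4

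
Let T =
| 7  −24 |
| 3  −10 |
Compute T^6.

tr T = −3 and det T = 2, so the characteristic polynomial is λ² − (−3)λ + (2) with roots −1 and −2.
Eigenvectors give P = [[−3, −8], [−1, −3]] with P⁻¹ = [[−3, 8], [1, −3]], and T = P·diag(−1, −2)·P⁻¹.
Then T^6 = P·diag(1, 64)·P⁻¹ = [[−3, −512], [−1, −192]] · [[−3, 8], [1, −3]] = [[−503, 1512], [−189, 568]].

[[−503, 1512], [−189, 568]]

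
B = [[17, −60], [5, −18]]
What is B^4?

[[−179, 780], [−65, 276]]

tr B = −1 and det B = −6, so the characteristic polynomial is λ² − (−1)λ + (−6) with roots 2 and −3.
Eigenvectors give P = [[4, −3], [1, −1]] with P⁻¹ = [[1, −3], [1, −4]], and B = P·diag(2, −3)·P⁻¹.
Then B^4 = P·diag(16, 81)·P⁻¹ = [[64, −243], [16, −81]] · [[1, −3], [1, −4]] = [[−179, 780], [−65, 276]].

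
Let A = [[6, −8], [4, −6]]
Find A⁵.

tr A = 0 and det A = −4, so the characteristic polynomial is λ² − (0)λ + (−4) with roots −2 and 2.
Eigenvectors give P = [[1, 2], [1, 1]] with P⁻¹ = [[−1, 2], [1, −1]], and A = P·diag(−2, 2)·P⁻¹.
Then A⁵ = P·diag(−32, 32)·P⁻¹ = [[−32, 64], [−32, 32]] · [[−1, 2], [1, −1]] = [[96, −128], [64, −96]].

[[96, −128], [64, −96]]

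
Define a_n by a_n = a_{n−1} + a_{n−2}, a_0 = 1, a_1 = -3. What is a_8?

-50

With companion matrix A = [[1, 1], [1, 0]], [a_n, a_{n−1}]ᵀ = A·[a_{n−1}, a_{n−2}]ᵀ, so [a_8, a_7]ᵀ = A^7·[a_1, a_0]ᵀ.
A^7 = [[21, 13], [13, 8]], giving [a_8, a_7]ᵀ = [[-50], [-31]].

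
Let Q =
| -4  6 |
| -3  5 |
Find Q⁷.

[[-130, 258], [-129, 257]]

tr Q = 1 and det Q = -2, so the characteristic polynomial is λ² − (1)λ + (-2) with roots -1 and 2.
Eigenvectors give P = [[2, 1], [1, 1]] with P⁻¹ = [[1, -1], [-1, 2]], and Q = P·diag(-1, 2)·P⁻¹.
Then Q⁷ = P·diag(-1, 128)·P⁻¹ = [[-2, 128], [-1, 128]] · [[1, -1], [-1, 2]] = [[-130, 258], [-129, 257]].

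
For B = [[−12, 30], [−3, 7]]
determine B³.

[[−198, 570], [−57, 163]]

tr B = −5 and det B = 6, so the characteristic polynomial is λ² − (−5)λ + (6) with roots −3 and −2.
Eigenvectors give P = [[10, 3], [3, 1]] with P⁻¹ = [[1, −3], [−3, 10]], and B = P·diag(−3, −2)·P⁻¹.
Then B³ = P·diag(−27, −8)·P⁻¹ = [[−270, −24], [−81, −8]] · [[1, −3], [−3, 10]] = [[−198, 570], [−57, 163]].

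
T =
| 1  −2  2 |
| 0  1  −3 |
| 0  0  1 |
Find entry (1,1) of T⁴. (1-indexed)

1

T = I + N where N = [[0, −2, 2], [0, 0, −3], [0, 0, 0]] is strictly upper-triangular, so N³ = 0.
(I + N)⁴ = I + 4·N + 6·N² = [[1, −8, 44], [0, 1, −12], [0, 0, 1]].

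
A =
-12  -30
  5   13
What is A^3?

[[-78, -210], [35, 97]]

tr A = 1 and det A = -6, so the characteristic polynomial is λ² − (1)λ + (-6) with roots 3 and -2.
Eigenvectors give P = [[-2, -3], [1, 1]] with P⁻¹ = [[1, 3], [-1, -2]], and A = P·diag(3, -2)·P⁻¹.
Then A^3 = P·diag(27, -8)·P⁻¹ = [[-54, 24], [27, -8]] · [[1, 3], [-1, -2]] = [[-78, -210], [35, 97]].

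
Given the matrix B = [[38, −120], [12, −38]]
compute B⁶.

tr B = 0 and det B = −4, so the characteristic polynomial is λ² − (0)λ + (−4) with roots 2 and −2.
Eigenvectors give P = [[10, 3], [3, 1]] with P⁻¹ = [[1, −3], [−3, 10]], and B = P·diag(2, −2)·P⁻¹.
Then B⁶ = P·diag(64, 64)·P⁻¹ = [[640, 192], [192, 64]] · [[1, −3], [−3, 10]] = [[64, 0], [0, 64]].

[[64, 0], [0, 64]]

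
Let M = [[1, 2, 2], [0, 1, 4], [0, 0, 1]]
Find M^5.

M = I + N where N = [[0, 2, 2], [0, 0, 4], [0, 0, 0]] is strictly upper-triangular, so N^3 = 0.
(I + N)^5 = I + 5·N + 10·N^2 = [[1, 10, 90], [0, 1, 20], [0, 0, 1]].

[[1, 10, 90], [0, 1, 20], [0, 0, 1]]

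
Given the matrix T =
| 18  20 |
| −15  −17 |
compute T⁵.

[[1068, 1100], [−825, −857]]

tr T = 1 and det T = −6, so the characteristic polynomial is λ² − (1)λ + (−6) with roots −2 and 3.
Eigenvectors give P = [[−1, 4], [1, −3]] with P⁻¹ = [[3, 4], [1, 1]], and T = P·diag(−2, 3)·P⁻¹.
Then T⁵ = P·diag(−32, 243)·P⁻¹ = [[32, 972], [−32, −729]] · [[3, 4], [1, 1]] = [[1068, 1100], [−825, −857]].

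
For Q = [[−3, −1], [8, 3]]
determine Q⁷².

[[1, 0], [0, 1]]

Q² = I (check: tr Q = 0 and det Q = −1), so Q⁷² = I since 72 is even.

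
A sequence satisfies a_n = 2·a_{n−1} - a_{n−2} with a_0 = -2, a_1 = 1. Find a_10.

With companion matrix A = [[2, -1], [1, 0]], [a_n, a_{n−1}]ᵀ = A·[a_{n−1}, a_{n−2}]ᵀ, so [a_10, a_9]ᵀ = A^9·[a_1, a_0]ᵀ.
A^9 = [[10, -9], [9, -8]], giving [a_10, a_9]ᵀ = [[28], [25]].

28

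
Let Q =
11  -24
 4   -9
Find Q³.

[[83, -168], [28, -57]]

tr Q = 2 and det Q = -3, so the characteristic polynomial is λ² − (2)λ + (-3) with roots 3 and -1.
Eigenvectors give P = [[-3, -2], [-1, -1]] with P⁻¹ = [[-1, 2], [1, -3]], and Q = P·diag(3, -1)·P⁻¹.
Then Q³ = P·diag(27, -1)·P⁻¹ = [[-81, 2], [-27, 1]] · [[-1, 2], [1, -3]] = [[83, -168], [28, -57]].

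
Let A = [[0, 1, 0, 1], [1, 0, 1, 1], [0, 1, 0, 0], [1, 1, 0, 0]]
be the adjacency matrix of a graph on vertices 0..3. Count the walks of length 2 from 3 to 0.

1

The number of length-2 walks from vertex 3 to vertex 0 is entry (3,0) of A^2, where A is the adjacency matrix.
A^2 = [[2, 1, 1, 1], [1, 3, 0, 1], [1, 0, 1, 1], [1, 1, 1, 2]]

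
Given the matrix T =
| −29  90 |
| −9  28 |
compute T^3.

[[−89, 270], [−27, 82]]

tr T = −1 and det T = −2, so the characteristic polynomial is λ² − (−1)λ + (−2) with roots −2 and 1.
Eigenvectors give P = [[10, 3], [3, 1]] with P⁻¹ = [[1, −3], [−3, 10]], and T = P·diag(−2, 1)·P⁻¹.
Then T^3 = P·diag(−8, 1)·P⁻¹ = [[−80, 3], [−24, 1]] · [[1, −3], [−3, 10]] = [[−89, 270], [−27, 82]].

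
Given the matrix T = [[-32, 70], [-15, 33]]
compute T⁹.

[[-121682, 282730], [-60585, 140853]]

tr T = 1 and det T = -6, so the characteristic polynomial is λ² − (1)λ + (-6) with roots 3 and -2.
Eigenvectors give P = [[2, 7], [1, 3]] with P⁻¹ = [[-3, 7], [1, -2]], and T = P·diag(3, -2)·P⁻¹.
Then T⁹ = P·diag(19683, -512)·P⁻¹ = [[39366, -3584], [19683, -1536]] · [[-3, 7], [1, -2]] = [[-121682, 282730], [-60585, 140853]].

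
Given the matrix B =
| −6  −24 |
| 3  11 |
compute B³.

[[−144, −456], [57, 179]]

tr B = 5 and det B = 6, so the characteristic polynomial is λ² − (5)λ + (6) with roots 3 and 2.
Eigenvectors give P = [[−8, −3], [3, 1]] with P⁻¹ = [[1, 3], [−3, −8]], and B = P·diag(3, 2)·P⁻¹.
Then B³ = P·diag(27, 8)·P⁻¹ = [[−216, −24], [81, 8]] · [[1, 3], [−3, −8]] = [[−144, −456], [57, 179]].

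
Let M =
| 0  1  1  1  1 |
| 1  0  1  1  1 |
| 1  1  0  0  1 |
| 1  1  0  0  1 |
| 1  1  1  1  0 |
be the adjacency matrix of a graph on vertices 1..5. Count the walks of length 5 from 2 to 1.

The number of length-5 walks from vertex 2 to vertex 1 is entry (2,1) of M⁵, where M is the adjacency matrix.
M² = [[4, 3, 2, 2, 3], [3, 4, 2, 2, 3], [2, 2, 3, 3, 2], [2, 2, 3, 3, 2], [3, 3, 2, 2, 4]]
M³ = [[10, 11, 10, 10, 11], [11, 10, 10, 10, 11], [10, 10, 6, 6, 10], [10, 10, 6, 6, 10], [11, 11, 10, 10, 10]]
M⁴ = [[42, 41, 32, 32, 41], [41, 42, 32, 32, 41], [32, 32, 30, 30, 32], [32, 32, 30, 30, 32], [41, 41, 32, 32, 42]]
M⁵ = [[146, 147, 124, 124, 147], [147, 146, 124, 124, 147], [124, 124, 96, 96, 124], [124, 124, 96, 96, 124], [147, 147, 124, 124, 146]]

147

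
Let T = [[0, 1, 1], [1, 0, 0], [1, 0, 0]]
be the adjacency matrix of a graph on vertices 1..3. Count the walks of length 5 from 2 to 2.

The number of length-5 walks from vertex 2 to vertex 2 is entry (2,2) of T⁵, where T is the adjacency matrix.
T² = [[2, 0, 0], [0, 1, 1], [0, 1, 1]]
T³ = [[0, 2, 2], [2, 0, 0], [2, 0, 0]]
T⁴ = [[4, 0, 0], [0, 2, 2], [0, 2, 2]]
T⁵ = [[0, 4, 4], [4, 0, 0], [4, 0, 0]]

0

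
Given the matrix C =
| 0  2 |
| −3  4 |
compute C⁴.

[[−60, 32], [−48, 4]]

C² = [[−6, 8], [−12, 10]]
C³ = [[−24, 20], [−30, 16]]
C⁴ = [[−60, 32], [−48, 4]]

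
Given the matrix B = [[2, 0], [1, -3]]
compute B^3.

B^2 = [[4, 0], [-1, 9]]
B^3 = [[8, 0], [7, -27]]

[[8, 0], [7, -27]]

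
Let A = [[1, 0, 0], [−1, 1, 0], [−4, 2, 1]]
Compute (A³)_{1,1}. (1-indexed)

A = I + N where N = [[0, 0, 0], [−1, 0, 0], [−4, 2, 0]] is strictly lower-triangular, so N³ = 0.
(I + N)³ = I + 3·N + 3·N² = [[1, 0, 0], [−3, 1, 0], [−18, 6, 1]].

1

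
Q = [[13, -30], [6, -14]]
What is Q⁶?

tr Q = -1 and det Q = -2, so the characteristic polynomial is λ² − (-1)λ + (-2) with roots 1 and -2.
Eigenvectors give P = [[5, 2], [2, 1]] with P⁻¹ = [[1, -2], [-2, 5]], and Q = P·diag(1, -2)·P⁻¹.
Then Q⁶ = P·diag(1, 64)·P⁻¹ = [[5, 128], [2, 64]] · [[1, -2], [-2, 5]] = [[-251, 630], [-126, 316]].

[[-251, 630], [-126, 316]]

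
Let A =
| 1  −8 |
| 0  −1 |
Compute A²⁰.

A² = I (check: tr A = 0 and det A = −1), so A²⁰ = I since 20 is even.

[[1, 0], [0, 1]]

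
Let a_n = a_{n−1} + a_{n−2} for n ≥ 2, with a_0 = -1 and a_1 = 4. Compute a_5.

With companion matrix C = [[1, 1], [1, 0]], [a_n, a_{n−1}]ᵀ = C·[a_{n−1}, a_{n−2}]ᵀ, so [a_5, a_4]ᵀ = C⁴·[a_1, a_0]ᵀ.
C⁴ = [[5, 3], [3, 2]], giving [a_5, a_4]ᵀ = [[17], [10]].

17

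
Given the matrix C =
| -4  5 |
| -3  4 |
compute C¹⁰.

[[1, 0], [0, 1]]

C² = I (check: tr C = 0 and det C = -1), so C¹⁰ = I since 10 is even.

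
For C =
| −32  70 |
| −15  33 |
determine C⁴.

tr C = 1 and det C = −6, so the characteristic polynomial is λ² − (1)λ + (−6) with roots −2 and 3.
Eigenvectors give P = [[7, 2], [3, 1]] with P⁻¹ = [[1, −2], [−3, 7]], and C = P·diag(−2, 3)·P⁻¹.
Then C⁴ = P·diag(16, 81)·P⁻¹ = [[112, 162], [48, 81]] · [[1, −2], [−3, 7]] = [[−374, 910], [−195, 471]].

[[−374, 910], [−195, 471]]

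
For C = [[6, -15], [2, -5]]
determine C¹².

C² = C (a projection; rank 1, trace 1), so C¹² = C.

[[6, -15], [2, -5]]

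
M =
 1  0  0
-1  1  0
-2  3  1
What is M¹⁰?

M = I + N where N = [[0, 0, 0], [-1, 0, 0], [-2, 3, 0]] is strictly lower-triangular, so N³ = 0.
(I + N)¹⁰ = I + 10·N + 45·N² = [[1, 0, 0], [-10, 1, 0], [-155, 30, 1]].

[[1, 0, 0], [-10, 1, 0], [-155, 30, 1]]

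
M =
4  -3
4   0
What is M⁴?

M² = [[4, -12], [16, -12]]
M³ = [[-32, -12], [16, -48]]
M⁴ = [[-176, 96], [-128, -48]]

[[-176, 96], [-128, -48]]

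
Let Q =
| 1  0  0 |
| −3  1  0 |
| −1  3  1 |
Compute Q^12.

Q = I + N where N = [[0, 0, 0], [−3, 0, 0], [−1, 3, 0]] is strictly lower-triangular, so N^3 = 0.
(I + N)^12 = I + 12·N + 66·N^2 = [[1, 0, 0], [−36, 1, 0], [−606, 36, 1]].

[[1, 0, 0], [−36, 1, 0], [−606, 36, 1]]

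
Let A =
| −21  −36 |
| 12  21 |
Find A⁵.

tr A = 0 and det A = −9, so the characteristic polynomial is λ² − (0)λ + (−9) with roots −3 and 3.
Eigenvectors give P = [[−2, −3], [1, 2]] with P⁻¹ = [[−2, −3], [1, 2]], and A = P·diag(−3, 3)·P⁻¹.
Then A⁵ = P·diag(−243, 243)·P⁻¹ = [[486, −729], [−243, 486]] · [[−2, −3], [1, 2]] = [[−1701, −2916], [972, 1701]].

[[−1701, −2916], [972, 1701]]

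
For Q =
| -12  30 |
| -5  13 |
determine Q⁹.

[[-40902, 121170], [-20195, 60073]]

tr Q = 1 and det Q = -6, so the characteristic polynomial is λ² − (1)λ + (-6) with roots -2 and 3.
Eigenvectors give P = [[3, 2], [1, 1]] with P⁻¹ = [[1, -2], [-1, 3]], and Q = P·diag(-2, 3)·P⁻¹.
Then Q⁹ = P·diag(-512, 19683)·P⁻¹ = [[-1536, 39366], [-512, 19683]] · [[1, -2], [-1, 3]] = [[-40902, 121170], [-20195, 60073]].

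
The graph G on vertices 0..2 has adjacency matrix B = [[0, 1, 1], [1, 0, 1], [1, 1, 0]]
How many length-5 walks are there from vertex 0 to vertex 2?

The number of length-5 walks from vertex 0 to vertex 2 is entry (0,2) of B⁵, where B is the adjacency matrix.
B² = [[2, 1, 1], [1, 2, 1], [1, 1, 2]]
B³ = [[2, 3, 3], [3, 2, 3], [3, 3, 2]]
B⁴ = [[6, 5, 5], [5, 6, 5], [5, 5, 6]]
B⁵ = [[10, 11, 11], [11, 10, 11], [11, 11, 10]]

11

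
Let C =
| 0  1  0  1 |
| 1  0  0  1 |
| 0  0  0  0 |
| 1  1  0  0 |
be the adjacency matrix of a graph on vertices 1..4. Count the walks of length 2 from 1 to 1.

2

The number of length-2 walks from vertex 1 to vertex 1 is entry (1,1) of C^2, where C is the adjacency matrix.
C^2 = [[2, 1, 0, 1], [1, 2, 0, 1], [0, 0, 0, 0], [1, 1, 0, 2]]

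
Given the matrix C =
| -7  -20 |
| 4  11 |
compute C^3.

[[-103, -260], [52, 131]]

tr C = 4 and det C = 3, so the characteristic polynomial is λ² − (4)λ + (3) with roots 1 and 3.
Eigenvectors give P = [[5, 2], [-2, -1]] with P⁻¹ = [[1, 2], [-2, -5]], and C = P·diag(1, 3)·P⁻¹.
Then C^3 = P·diag(1, 27)·P⁻¹ = [[5, 54], [-2, -27]] · [[1, 2], [-2, -5]] = [[-103, -260], [52, 131]].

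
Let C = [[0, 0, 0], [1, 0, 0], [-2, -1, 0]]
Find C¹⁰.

[[0, 0, 0], [0, 0, 0], [0, 0, 0]]

C is strictly triangular, hence nilpotent: C³ = 0, so C¹⁰ = 0.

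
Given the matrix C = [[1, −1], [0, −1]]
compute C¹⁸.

C² = I (check: tr C = 0 and det C = −1), so C¹⁸ = I since 18 is even.

[[1, 0], [0, 1]]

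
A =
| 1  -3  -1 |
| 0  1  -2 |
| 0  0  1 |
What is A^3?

[[1, -9, 15], [0, 1, -6], [0, 0, 1]]

A = I + N where N = [[0, -3, -1], [0, 0, -2], [0, 0, 0]] is strictly upper-triangular, so N^3 = 0.
(I + N)^3 = I + 3·N + 3·N^2 = [[1, -9, 15], [0, 1, -6], [0, 0, 1]].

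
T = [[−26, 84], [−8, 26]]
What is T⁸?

[[256, 0], [0, 256]]

tr T = 0 and det T = −4, so the characteristic polynomial is λ² − (0)λ + (−4) with roots −2 and 2.
Eigenvectors give P = [[−7, −3], [−2, −1]] with P⁻¹ = [[−1, 3], [2, −7]], and T = P·diag(−2, 2)·P⁻¹.
Then T⁸ = P·diag(256, 256)·P⁻¹ = [[−1792, −768], [−512, −256]] · [[−1, 3], [2, −7]] = [[256, 0], [0, 256]].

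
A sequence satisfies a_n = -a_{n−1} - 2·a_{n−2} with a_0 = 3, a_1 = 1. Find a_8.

-39

With companion matrix T = [[-1, -2], [1, 0]], [a_n, a_{n−1}]ᵀ = T·[a_{n−1}, a_{n−2}]ᵀ, so [a_8, a_7]ᵀ = T⁷·[a_1, a_0]ᵀ.
T⁷ = [[3, -14], [7, 10]], giving [a_8, a_7]ᵀ = [[-39], [37]].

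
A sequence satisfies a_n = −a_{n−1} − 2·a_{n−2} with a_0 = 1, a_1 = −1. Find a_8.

−17

With companion matrix C = [[−1, −2], [1, 0]], [a_n, a_{n−1}]ᵀ = C·[a_{n−1}, a_{n−2}]ᵀ, so [a_8, a_7]ᵀ = C⁷·[a_1, a_0]ᵀ.
C⁷ = [[3, −14], [7, 10]], giving [a_8, a_7]ᵀ = [[−17], [3]].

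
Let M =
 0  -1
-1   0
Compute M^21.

[[0, -1], [-1, 0]]

M² = I (check: tr M = 0 and det M = -1), so M^21 = M since 21 is odd.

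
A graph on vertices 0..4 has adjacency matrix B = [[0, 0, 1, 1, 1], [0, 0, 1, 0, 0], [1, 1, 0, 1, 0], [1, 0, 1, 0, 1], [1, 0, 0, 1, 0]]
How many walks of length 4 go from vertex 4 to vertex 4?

The number of length-4 walks from vertex 4 to vertex 4 is entry (4,4) of B⁴, where B is the adjacency matrix.
B² = [[3, 1, 1, 2, 1], [1, 1, 0, 1, 0], [1, 0, 3, 1, 2], [2, 1, 1, 3, 1], [1, 0, 2, 1, 2]]
B³ = [[4, 1, 6, 5, 5], [1, 0, 3, 1, 2], [6, 3, 2, 6, 2], [5, 1, 6, 4, 5], [5, 2, 2, 5, 2]]
B⁴ = [[16, 6, 10, 15, 9], [6, 3, 2, 6, 2], [10, 2, 15, 10, 12], [15, 6, 10, 16, 9], [9, 2, 12, 9, 10]]

10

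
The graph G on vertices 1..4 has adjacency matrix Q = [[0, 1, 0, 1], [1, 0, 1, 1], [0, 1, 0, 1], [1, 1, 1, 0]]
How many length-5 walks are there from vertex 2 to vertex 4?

33

The number of length-5 walks from vertex 2 to vertex 4 is entry (2,4) of Q⁵, where Q is the adjacency matrix.
Q² = [[2, 1, 2, 1], [1, 3, 1, 2], [2, 1, 2, 1], [1, 2, 1, 3]]
Q³ = [[2, 5, 2, 5], [5, 4, 5, 5], [2, 5, 2, 5], [5, 5, 5, 4]]
Q⁴ = [[10, 9, 10, 9], [9, 15, 9, 14], [10, 9, 10, 9], [9, 14, 9, 15]]
Q⁵ = [[18, 29, 18, 29], [29, 32, 29, 33], [18, 29, 18, 29], [29, 33, 29, 32]]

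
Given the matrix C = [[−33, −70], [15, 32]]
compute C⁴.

[[471, 910], [−195, −374]]

tr C = −1 and det C = −6, so the characteristic polynomial is λ² − (−1)λ + (−6) with roots 2 and −3.
Eigenvectors give P = [[−2, −7], [1, 3]] with P⁻¹ = [[3, 7], [−1, −2]], and C = P·diag(2, −3)·P⁻¹.
Then C⁴ = P·diag(16, 81)·P⁻¹ = [[−32, −567], [16, 243]] · [[3, 7], [−1, −2]] = [[471, 910], [−195, −374]].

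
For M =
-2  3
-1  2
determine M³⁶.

[[1, 0], [0, 1]]

M² = I (check: tr M = 0 and det M = -1), so M³⁶ = I since 36 is even.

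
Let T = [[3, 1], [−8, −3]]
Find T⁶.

[[1, 0], [0, 1]]

T² = I (check: tr T = 0 and det T = −1), so T⁶ = I since 6 is even.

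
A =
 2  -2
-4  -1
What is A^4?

A^2 = [[12, -2], [-4, 9]]
A^3 = [[32, -22], [-44, -1]]
A^4 = [[152, -42], [-84, 89]]

[[152, -42], [-84, 89]]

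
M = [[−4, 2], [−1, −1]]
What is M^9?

[[−38854, 38342], [−19171, 18659]]

tr M = −5 and det M = 6, so the characteristic polynomial is λ² − (−5)λ + (6) with roots −2 and −3.
Eigenvectors give P = [[1, −2], [1, −1]] with P⁻¹ = [[−1, 2], [−1, 1]], and M = P·diag(−2, −3)·P⁻¹.
Then M^9 = P·diag(−512, −19683)·P⁻¹ = [[−512, 39366], [−512, 19683]] · [[−1, 2], [−1, 1]] = [[−38854, 38342], [−19171, 18659]].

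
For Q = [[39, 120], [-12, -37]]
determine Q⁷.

[[21879, 65640], [-6564, -19693]]

tr Q = 2 and det Q = -3, so the characteristic polynomial is λ² − (2)λ + (-3) with roots 3 and -1.
Eigenvectors give P = [[-10, -3], [3, 1]] with P⁻¹ = [[-1, -3], [3, 10]], and Q = P·diag(3, -1)·P⁻¹.
Then Q⁷ = P·diag(2187, -1)·P⁻¹ = [[-21870, 3], [6561, -1]] · [[-1, -3], [3, 10]] = [[21879, 65640], [-6564, -19693]].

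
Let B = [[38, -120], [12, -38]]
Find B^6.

tr B = 0 and det B = -4, so the characteristic polynomial is λ² − (0)λ + (-4) with roots -2 and 2.
Eigenvectors give P = [[3, -10], [1, -3]] with P⁻¹ = [[-3, 10], [-1, 3]], and B = P·diag(-2, 2)·P⁻¹.
Then B^6 = P·diag(64, 64)·P⁻¹ = [[192, -640], [64, -192]] · [[-3, 10], [-1, 3]] = [[64, 0], [0, 64]].

[[64, 0], [0, 64]]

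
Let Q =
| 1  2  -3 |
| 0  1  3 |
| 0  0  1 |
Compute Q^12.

[[1, 24, 360], [0, 1, 36], [0, 0, 1]]

Q = I + N where N = [[0, 2, -3], [0, 0, 3], [0, 0, 0]] is strictly upper-triangular, so N^3 = 0.
(I + N)^12 = I + 12·N + 66·N^2 = [[1, 24, 360], [0, 1, 36], [0, 0, 1]].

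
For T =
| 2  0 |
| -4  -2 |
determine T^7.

tr T = 0 and det T = -4, so the characteristic polynomial is λ² − (0)λ + (-4) with roots 2 and -2.
Eigenvectors give P = [[-1, 0], [1, 1]] with P⁻¹ = [[-1, 0], [1, 1]], and T = P·diag(2, -2)·P⁻¹.
Then T^7 = P·diag(128, -128)·P⁻¹ = [[-128, 0], [128, -128]] · [[-1, 0], [1, 1]] = [[128, 0], [-256, -128]].

[[128, 0], [-256, -128]]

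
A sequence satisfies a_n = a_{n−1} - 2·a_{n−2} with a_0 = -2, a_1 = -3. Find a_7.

-1

With companion matrix A = [[1, -2], [1, 0]], [a_n, a_{n−1}]ᵀ = A·[a_{n−1}, a_{n−2}]ᵀ, so [a_7, a_6]ᵀ = A^6·[a_1, a_0]ᵀ.
A^6 = [[7, -10], [5, 2]], giving [a_7, a_6]ᵀ = [[-1], [-19]].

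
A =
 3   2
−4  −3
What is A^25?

A² = I (check: tr A = 0 and det A = −1), so A^25 = A since 25 is odd.

[[3, 2], [−4, −3]]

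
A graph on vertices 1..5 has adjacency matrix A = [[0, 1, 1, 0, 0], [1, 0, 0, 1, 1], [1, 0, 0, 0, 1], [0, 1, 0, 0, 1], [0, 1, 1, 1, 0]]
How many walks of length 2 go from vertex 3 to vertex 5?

0

The number of length-2 walks from vertex 3 to vertex 5 is entry (3,5) of A², where A is the adjacency matrix.
A² = [[2, 0, 0, 1, 2], [0, 3, 2, 1, 1], [0, 2, 2, 1, 0], [1, 1, 1, 2, 1], [2, 1, 0, 1, 3]]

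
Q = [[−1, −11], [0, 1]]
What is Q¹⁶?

[[1, 0], [0, 1]]

Q² = I (check: tr Q = 0 and det Q = −1), so Q¹⁶ = I since 16 is even.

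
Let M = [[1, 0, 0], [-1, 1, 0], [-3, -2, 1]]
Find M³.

[[1, 0, 0], [-3, 1, 0], [-3, -6, 1]]

M = I + N where N = [[0, 0, 0], [-1, 0, 0], [-3, -2, 0]] is strictly lower-triangular, so N³ = 0.
(I + N)³ = I + 3·N + 3·N² = [[1, 0, 0], [-3, 1, 0], [-3, -6, 1]].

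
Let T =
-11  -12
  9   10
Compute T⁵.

tr T = -1 and det T = -2, so the characteristic polynomial is λ² − (-1)λ + (-2) with roots -2 and 1.
Eigenvectors give P = [[4, -1], [-3, 1]] with P⁻¹ = [[1, 1], [3, 4]], and T = P·diag(-2, 1)·P⁻¹.
Then T⁵ = P·diag(-32, 1)·P⁻¹ = [[-128, -1], [96, 1]] · [[1, 1], [3, 4]] = [[-131, -132], [99, 100]].

[[-131, -132], [99, 100]]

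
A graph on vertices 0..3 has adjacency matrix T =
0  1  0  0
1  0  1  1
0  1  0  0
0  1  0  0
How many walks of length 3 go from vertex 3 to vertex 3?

The number of length-3 walks from vertex 3 to vertex 3 is entry (3,3) of T³, where T is the adjacency matrix.
T² = [[1, 0, 1, 1], [0, 3, 0, 0], [1, 0, 1, 1], [1, 0, 1, 1]]
T³ = [[0, 3, 0, 0], [3, 0, 3, 3], [0, 3, 0, 0], [0, 3, 0, 0]]

0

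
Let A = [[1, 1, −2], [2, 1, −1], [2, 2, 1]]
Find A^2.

[[−1, −2, −5], [2, 1, −6], [8, 6, −5]]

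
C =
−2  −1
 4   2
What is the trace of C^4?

0

C^2 = [[0, 0], [0, 0]]
C^3 = [[0, 0], [0, 0]]
C^4 = [[0, 0], [0, 0]]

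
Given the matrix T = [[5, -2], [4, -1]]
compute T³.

[[53, -26], [52, -25]]

tr T = 4 and det T = 3, so the characteristic polynomial is λ² − (4)λ + (3) with roots 3 and 1.
Eigenvectors give P = [[1, -1], [1, -2]] with P⁻¹ = [[2, -1], [1, -1]], and T = P·diag(3, 1)·P⁻¹.
Then T³ = P·diag(27, 1)·P⁻¹ = [[27, -1], [27, -2]] · [[2, -1], [1, -1]] = [[53, -26], [52, -25]].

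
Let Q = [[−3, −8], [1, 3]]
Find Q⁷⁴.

[[1, 0], [0, 1]]

Q² = I (check: tr Q = 0 and det Q = −1), so Q⁷⁴ = I since 74 is even.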